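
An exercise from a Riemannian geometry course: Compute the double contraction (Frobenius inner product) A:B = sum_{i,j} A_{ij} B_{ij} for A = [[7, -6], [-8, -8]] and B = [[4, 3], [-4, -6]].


A:B = sum over all i,j of A_{ij} * B_{ij}.
Row 1: 7*4=28, -6*3=-18 => row sum = 10
Row 2: -8*-4=32, -8*-6=48 => row sum = 80
Total = 10 + 80 = 90

90


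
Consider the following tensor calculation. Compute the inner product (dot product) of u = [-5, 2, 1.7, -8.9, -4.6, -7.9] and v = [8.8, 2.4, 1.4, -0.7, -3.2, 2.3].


The inner product u . v = sum of u_i * v_i.
Term-by-term: -5 * 8.8, 2 * 2.4, 1.7 * 1.4, -8.9 * -0.7, -4.6 * -3.2, -7.9 * 2.3
Products: -44, 4.8, 2.38, 6.23, 14.72, -18.17
Sum = -44 + 4.8 + 2.38 + 6.23 + 14.72 + -18.17 = -34.04

-34.04


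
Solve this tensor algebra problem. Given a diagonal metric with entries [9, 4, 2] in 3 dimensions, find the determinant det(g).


For a diagonal metric, the determinant is the product of diagonal entries.
Diagonal entries: 9, 4, 2
det(g) = 9 * 4 * 2 = 72

72


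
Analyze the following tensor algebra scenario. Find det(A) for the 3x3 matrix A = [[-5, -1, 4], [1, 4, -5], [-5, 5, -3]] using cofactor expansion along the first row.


Expanding along the first row, det(A) = a11*M_11 - a12*M_12 + a13*M_13, where M_1j is the (1,j) minor.
Minor M_11 = 4*-3 - -5*5 = 13
Minor M_12 = 1*-3 - -5*-5 = -28
Minor M_13 = 1*5 - 4*-5 = 25
det = -5*(13) - -1*(-28) + 4*(25)
    = -65 - 28 + 100
    = 7

7


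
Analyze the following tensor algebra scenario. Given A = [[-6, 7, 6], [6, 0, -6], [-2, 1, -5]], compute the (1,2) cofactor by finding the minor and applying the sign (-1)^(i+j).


To find cofactor C_{12}, delete row 1 and column 2.
The resulting 2x2 submatrix is: [[6, -6], [-2, -5]]
Minor M_{12} = 6*-5 - -6*-2
  = -30 - 12 = -42
Sign = (-1)^(1+2) = (-1)^3 = -1
Cofactor C_{12} = -1 * -42 = 42

42


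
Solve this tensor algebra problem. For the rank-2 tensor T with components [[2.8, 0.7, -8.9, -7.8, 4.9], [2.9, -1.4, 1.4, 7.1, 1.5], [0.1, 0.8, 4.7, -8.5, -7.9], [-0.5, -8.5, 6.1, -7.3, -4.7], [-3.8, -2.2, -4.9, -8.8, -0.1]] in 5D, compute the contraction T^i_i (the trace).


The contraction (trace) of a rank-2 tensor is the sum of its diagonal elements.
Diagonal entries: A[1,1] = 2.8, A[2,2] = -1.4, A[3,3] = 4.7, A[4,4] = -7.3, A[5,5] = -0.1
Tr(A) = 2.8 + -1.4 + 4.7 + -7.3 + -0.1 = -1.3

-1.3


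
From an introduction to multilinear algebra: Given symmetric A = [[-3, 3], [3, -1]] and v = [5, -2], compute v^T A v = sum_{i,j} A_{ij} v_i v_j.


First compute Av:
(Av)_1 = -3*5 + 3*-2 = -21
(Av)_2 = 3*5 + -1*-2 = 17
Av = [-21, 17]
Then v^T (Av) = 5*-21 + -2*17
= -105 + -34 = -139

-139


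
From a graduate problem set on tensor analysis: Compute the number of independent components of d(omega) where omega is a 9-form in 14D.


The exterior derivative of a p-form is a (p+1)-form.
Its number of independent components is C(n, p+1).
n = 14, p+1 = 10
C(14, 10) = 1001

1001


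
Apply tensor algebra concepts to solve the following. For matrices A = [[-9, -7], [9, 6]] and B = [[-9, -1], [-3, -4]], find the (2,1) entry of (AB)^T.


(AB)^T_{ij} = (AB)_{ji} = sum_k A_{jk} B_{ki}.
For i=2, j=1 we need (AB)_{12}:
A_{11} * B_{12} = -9 * -1 = 9
A_{12} * B_{22} = -7 * -4 = 28
Sum = 9 + 28 = 37

37


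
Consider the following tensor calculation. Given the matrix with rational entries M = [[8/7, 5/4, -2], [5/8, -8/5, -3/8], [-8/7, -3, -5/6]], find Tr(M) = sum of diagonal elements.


The trace is the sum of diagonal entries.
Diagonal: M[1,1] = 8/7, M[2,2] = -8/5, M[3,3] = -5/6
Tr(M) = 8/7 + -8/5 + -5/6
Computing step by step:
After adding M[1,1]: 8/7
After adding M[2,2]: -16/35
After adding M[3,3]: -271/210
Tr(M) = -271/210

-271/210


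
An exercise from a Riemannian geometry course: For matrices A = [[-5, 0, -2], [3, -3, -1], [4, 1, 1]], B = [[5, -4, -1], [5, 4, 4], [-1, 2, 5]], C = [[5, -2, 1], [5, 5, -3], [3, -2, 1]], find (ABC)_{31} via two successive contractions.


(ABC)_{31} = sum_m (AB)_{3m} C_{m1}. First compute row 3 of AB.
(AB)_{31} = 4*5 + 1*5 + 1*-1 = 24
(AB)_{32} = 4*-4 + 1*4 + 1*2 = -10
(AB)_{33} = 4*-1 + 1*4 + 1*5 = 5
Now contract with column 1 of C:
(AB)_{31} * C_{11} = 24 * 5 = 120
(AB)_{32} * C_{21} = -10 * 5 = -50
(AB)_{33} * C_{31} = 5 * 3 = 15
(ABC)_{31} = 120 + -50 + 15 = 85

85


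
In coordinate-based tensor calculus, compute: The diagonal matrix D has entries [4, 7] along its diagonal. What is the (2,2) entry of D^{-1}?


For a diagonal matrix, the inverse has entries (D^{-1})_{ii} = 1/d_{ii}.
The diagonal entries are: d_{11} = 4, d_{22} = 7
We need (D^{-1})_{22} = 1/d_{22} = 1/7 = 1/7

1/7


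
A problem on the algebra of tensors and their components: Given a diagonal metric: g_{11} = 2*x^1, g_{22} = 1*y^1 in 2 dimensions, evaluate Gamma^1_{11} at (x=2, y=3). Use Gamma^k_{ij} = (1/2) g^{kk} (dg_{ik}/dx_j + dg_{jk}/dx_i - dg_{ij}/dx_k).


For a diagonal metric, Gamma^k_{ij} = (1/2) g^{kk} (dg_{ik}/dx_j + dg_{jk}/dx_i - dg_{ij}/dx_k).
The metric is diagonal, so g_{ab} = 0 for a != b.
At the given point: g_{11} = 4, g_{22} = 3
g^{11} = 1/4
dg_{11}/dx_1 = dg_{11}/dx_1 = 2
dg_{11}/dx_1 = dg_{11}/dx_1 = 2
dg_{11}/dx_1 = dg_{11}/dx_1 = 2
Numerator = 2 + 2 - 2 = 2
Gamma^1_{11} = 2 / (2 * 4) = 1/4

1/4


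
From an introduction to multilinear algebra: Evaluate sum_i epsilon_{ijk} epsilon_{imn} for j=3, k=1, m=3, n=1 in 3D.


Using the identity: epsilon_{ijk} epsilon_{imn} = delta_{jm} delta_{kn} - delta_{jn} delta_{km}.
delta_{33} = 1
delta_{11} = 1
delta_{31} = 0
delta_{13} = 0
Result = 1 * 1 - 0 * 0 = 1 - 0 = 1

1


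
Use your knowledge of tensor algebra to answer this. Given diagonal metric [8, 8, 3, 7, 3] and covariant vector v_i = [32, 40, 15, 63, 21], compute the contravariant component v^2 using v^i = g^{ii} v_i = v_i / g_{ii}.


To raise an index with a diagonal metric: v^i = v_i / g_{ii}.
For index 2: v_2 = 40, g_{22} = 8
v^2 = 40 / 8 = 5

5


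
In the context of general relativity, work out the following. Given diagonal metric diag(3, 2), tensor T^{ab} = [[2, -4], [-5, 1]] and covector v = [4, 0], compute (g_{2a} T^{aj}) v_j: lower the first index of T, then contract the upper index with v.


Step 1: lower the first index. For a diagonal metric, g_{ia} T^{aj} = g_{ii} T^{ij} (no sum on i).
g_{22} = 2
S_2{}^1 = 2 * T^{21} = 2 * -5 = -10
S_2{}^2 = 2 * T^{22} = 2 * 1 = 2
Step 2: contract S_2{}^j with v_j.
S_2{}^1 * v_1 = -10 * 4 = -40
S_2{}^2 * v_2 = 2 * 0 = 0
Result = -40 + 0 = -40

-40


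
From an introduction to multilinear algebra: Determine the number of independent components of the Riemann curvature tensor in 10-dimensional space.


The Riemann tensor in d dimensions has d^2(d^2 - 1)/12 independent components.
d = 10, so d^2 = 100
d^2 - 1 = 99
d^2(d^2 - 1) = 100 * 99 = 9900
Divide by 12: 9900 / 12 = 825

825


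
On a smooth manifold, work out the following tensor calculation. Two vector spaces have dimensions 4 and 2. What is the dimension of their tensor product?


The dimension of a tensor product is the product of dimensions.
dim(V) = 4, dim(W) = 2
dim(V (x) W) = 4 * 2 = 8

8


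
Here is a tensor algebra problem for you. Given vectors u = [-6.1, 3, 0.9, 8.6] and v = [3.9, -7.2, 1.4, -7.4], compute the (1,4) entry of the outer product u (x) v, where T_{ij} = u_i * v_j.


The outer product entry T_{ij} = u_i * v_j.
We need i=1, j=4.
u_1 = -6.1, v_4 = -7.4
T_{1,4} = -6.1 * -7.4 = 45.14

45.14


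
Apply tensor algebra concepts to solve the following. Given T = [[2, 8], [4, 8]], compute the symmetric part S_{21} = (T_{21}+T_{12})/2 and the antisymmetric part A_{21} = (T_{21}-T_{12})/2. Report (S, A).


T_{21} = 4
T_{12} = 8
S_{21} = (4 + 8)/2 = 12/2 = 6
A_{21} = (4 - 8)/2 = -4/2 = -2
Check: S + A = 6 + -2 = 4 = T_{21}.

(6, -2)


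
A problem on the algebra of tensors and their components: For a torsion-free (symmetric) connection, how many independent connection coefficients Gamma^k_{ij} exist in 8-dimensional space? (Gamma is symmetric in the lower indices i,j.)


Christoffel symbols Gamma^k_{ij} are symmetric in i,j, so there are d * d(d+1)/2 independent symbols.
d = 8
d(d+1)/2 = 8 * 9 / 2 = 36
Total = 8 * 36 = 288

288


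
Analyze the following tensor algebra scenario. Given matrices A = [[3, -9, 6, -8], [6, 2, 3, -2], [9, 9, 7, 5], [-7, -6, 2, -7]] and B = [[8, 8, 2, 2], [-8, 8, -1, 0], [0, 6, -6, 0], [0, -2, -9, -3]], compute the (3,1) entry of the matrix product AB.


(AB)_{ij} = sum_k A_{ik} B_{kj}.
For i=3, j=1:
A_{31} * B_{11} = 9 * 8 = 72
A_{32} * B_{21} = 9 * -8 = -72
A_{33} * B_{31} = 7 * 0 = 0
A_{34} * B_{41} = 5 * 0 = 0
Sum = 72 + -72 + 0 + 0 = 0

0


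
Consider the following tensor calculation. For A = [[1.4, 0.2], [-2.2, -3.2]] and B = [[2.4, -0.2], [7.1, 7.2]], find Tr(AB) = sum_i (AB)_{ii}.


Tr(AB) = sum_i (AB)_{ii} where (AB)_{ii} = sum_k A_{ik} B_{ki}.
(AB)_{11} = 1.4*2.4 + 0.2*7.1 = 4.78
(AB)_{22} = -2.2*-0.2 + -3.2*7.2 = -22.6
Tr(AB) = 4.78 + -22.6 = -17.82

-17.82


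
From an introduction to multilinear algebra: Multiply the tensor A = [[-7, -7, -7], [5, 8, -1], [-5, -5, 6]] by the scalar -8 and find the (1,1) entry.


Scalar multiplication: (cA)_{ij} = c * A_{ij}.
c = -8
A_{11} = -7
(cA)_{11} = -8 * -7 = 56

56


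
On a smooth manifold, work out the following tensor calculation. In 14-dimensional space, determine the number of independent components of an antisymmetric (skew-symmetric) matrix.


An antisymmetric rank-2 tensor satisfies A_{ij} = -A_{ji}, so diagonal entries are zero.
The independent components are the upper-triangular entries: C(n, 2) = n(n-1)/2.
n = 14
C(14, 2) = 14 * 13 / 2 = 182 / 2 = 91

91


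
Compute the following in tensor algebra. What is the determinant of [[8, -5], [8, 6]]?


For a 2x2 matrix [[a, b], [c, d]], det = a*d - b*c.
a = 8, b = -5, c = 8, d = 6
a*d = 8 * 6 = 48
b*c = -5 * 8 = -40
det = 48 - -40 = 88

88


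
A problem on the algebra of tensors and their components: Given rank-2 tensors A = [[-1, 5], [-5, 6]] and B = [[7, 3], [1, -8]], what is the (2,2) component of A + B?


Tensor addition is component-wise: (A + B)_{ij} = A_{ij} + B_{ij}.
A_{22} = 6
B_{22} = -8
(A + B)_{22} = 6 + -8 = -2

-2


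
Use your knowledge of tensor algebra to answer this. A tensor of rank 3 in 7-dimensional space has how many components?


The number of components of a rank-r tensor in d dimensions is d^r.
Here d = 7 and r = 3.
7^3 = 343

343


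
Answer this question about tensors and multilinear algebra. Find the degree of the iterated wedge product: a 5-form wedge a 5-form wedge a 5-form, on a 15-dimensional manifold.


The degree of a wedge product is the sum of the degrees of the individual forms.
Degrees: 5, 5, 5
Total degree = 5 + 5 + 5 = 15

15


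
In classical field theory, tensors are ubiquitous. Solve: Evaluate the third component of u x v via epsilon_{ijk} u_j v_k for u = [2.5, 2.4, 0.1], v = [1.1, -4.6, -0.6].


(u x v)_3 = sum_{j,k} epsilon_{3jk} u_j v_k. Only permutations of (1,2,3) contribute; the two non-zero terms are:
eps_{312} u_1 v_2 = 1 * 2.5 * -4.6 = -11.5
eps_{321} u_2 v_1 = -1 * 2.4 * 1.1 = -2.64
(u x v)_3 = -14.14

-14.14


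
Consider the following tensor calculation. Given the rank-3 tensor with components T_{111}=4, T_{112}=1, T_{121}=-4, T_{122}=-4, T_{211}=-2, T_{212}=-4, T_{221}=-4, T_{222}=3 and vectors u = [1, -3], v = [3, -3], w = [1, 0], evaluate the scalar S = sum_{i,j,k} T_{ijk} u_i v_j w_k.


S = sum over i,j,k of T_{ijk} u_i v_j w_k. Expanding all 8 terms:
T_{111}*u_1*v_1*w_1 = 4*1*3*1 = 12  (running total: 12)
T_{112}*u_1*v_1*w_2 = 1*1*3*0 = 0  (running total: 12)
T_{121}*u_1*v_2*w_1 = -4*1*-3*1 = 12  (running total: 24)
T_{122}*u_1*v_2*w_2 = -4*1*-3*0 = 0  (running total: 24)
T_{211}*u_2*v_1*w_1 = -2*-3*3*1 = 18  (running total: 42)
T_{212}*u_2*v_1*w_2 = -4*-3*3*0 = 0  (running total: 42)
T_{221}*u_2*v_2*w_1 = -4*-3*-3*1 = -36  (running total: 6)
T_{222}*u_2*v_2*w_2 = 3*-3*-3*0 = 0  (running total: 6)
S = 6

6


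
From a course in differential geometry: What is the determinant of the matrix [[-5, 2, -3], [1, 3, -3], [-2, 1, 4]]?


Expanding along the first row, det(A) = a11*M_11 - a12*M_12 + a13*M_13, where M_1j is the (1,j) minor.
Minor M_11 = 3*4 - -3*1 = 15
Minor M_12 = 1*4 - -3*-2 = -2
Minor M_13 = 1*1 - 3*-2 = 7
det = -5*(15) - 2*(-2) + -3*(7)
    = -75 - -4 + -21
    = -92

-92


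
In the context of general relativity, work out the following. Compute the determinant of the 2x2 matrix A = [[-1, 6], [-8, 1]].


For a 2x2 matrix [[a, b], [c, d]], det = a*d - b*c.
a = -1, b = 6, c = -8, d = 1
a*d = -1 * 1 = -1
b*c = 6 * -8 = -48
det = -1 - -48 = 47

47


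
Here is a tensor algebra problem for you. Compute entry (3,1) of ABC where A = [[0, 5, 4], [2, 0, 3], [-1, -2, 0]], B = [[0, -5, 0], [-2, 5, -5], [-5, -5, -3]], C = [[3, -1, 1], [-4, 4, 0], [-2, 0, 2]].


(ABC)_{31} = sum_m (AB)_{3m} C_{m1}. First compute row 3 of AB.
(AB)_{31} = -1*0 + -2*-2 + 0*-5 = 4
(AB)_{32} = -1*-5 + -2*5 + 0*-5 = -5
(AB)_{33} = -1*0 + -2*-5 + 0*-3 = 10
Now contract with column 1 of C:
(AB)_{31} * C_{11} = 4 * 3 = 12
(AB)_{32} * C_{21} = -5 * -4 = 20
(AB)_{33} * C_{31} = 10 * -2 = -20
(ABC)_{31} = 12 + 20 + -20 = 12

12


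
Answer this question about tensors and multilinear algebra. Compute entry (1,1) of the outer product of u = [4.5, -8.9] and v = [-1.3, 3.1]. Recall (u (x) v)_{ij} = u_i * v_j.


The outer product entry T_{ij} = u_i * v_j.
We need i=1, j=1.
u_1 = 4.5, v_1 = -1.3
T_{1,1} = 4.5 * -1.3 = -5.85

-5.85


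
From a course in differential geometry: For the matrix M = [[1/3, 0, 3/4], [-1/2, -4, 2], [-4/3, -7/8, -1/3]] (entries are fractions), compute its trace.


The trace is the sum of diagonal entries.
Diagonal: M[1,1] = 1/3, M[2,2] = -4, M[3,3] = -1/3
Tr(M) = 1/3 + -4 + -1/3
Computing step by step:
After adding M[1,1]: 1/3
After adding M[2,2]: -11/3
After adding M[3,3]: -4
Tr(M) = -4

-4


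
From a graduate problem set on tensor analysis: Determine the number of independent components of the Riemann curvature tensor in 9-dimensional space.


The Riemann tensor in d dimensions has d^2(d^2 - 1)/12 independent components.
d = 9, so d^2 = 81
d^2 - 1 = 80
d^2(d^2 - 1) = 81 * 80 = 6480
Divide by 12: 6480 / 12 = 540

540


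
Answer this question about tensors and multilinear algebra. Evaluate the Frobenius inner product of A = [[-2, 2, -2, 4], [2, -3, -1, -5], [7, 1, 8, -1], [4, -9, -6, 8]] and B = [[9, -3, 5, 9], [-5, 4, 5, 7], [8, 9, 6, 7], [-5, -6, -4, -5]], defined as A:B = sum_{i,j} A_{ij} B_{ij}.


A:B = sum over all i,j of A_{ij} * B_{ij}.
Row 1: -2*9=-18, 2*-3=-6, -2*5=-10, 4*9=36 => row sum = 2
Row 2: 2*-5=-10, -3*4=-12, -1*5=-5, -5*7=-35 => row sum = -62
Row 3: 7*8=56, 1*9=9, 8*6=48, -1*7=-7 => row sum = 106
Row 4: 4*-5=-20, -9*-6=54, -6*-4=24, 8*-5=-40 => row sum = 18
Total = 2 + -62 + 106 + 18 = 64

64


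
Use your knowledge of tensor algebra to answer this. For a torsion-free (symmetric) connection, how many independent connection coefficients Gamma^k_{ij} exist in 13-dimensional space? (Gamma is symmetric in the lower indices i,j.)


Christoffel symbols Gamma^k_{ij} are symmetric in i,j, so there are d * d(d+1)/2 independent symbols.
d = 13
d(d+1)/2 = 13 * 14 / 2 = 91
Total = 13 * 91 = 1183

1183


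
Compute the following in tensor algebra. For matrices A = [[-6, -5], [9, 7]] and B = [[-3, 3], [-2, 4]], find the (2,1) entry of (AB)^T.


(AB)^T_{ij} = (AB)_{ji} = sum_k A_{jk} B_{ki}.
For i=2, j=1 we need (AB)_{12}:
A_{11} * B_{12} = -6 * 3 = -18
A_{12} * B_{22} = -5 * 4 = -20
Sum = -18 + -20 = -38

-38


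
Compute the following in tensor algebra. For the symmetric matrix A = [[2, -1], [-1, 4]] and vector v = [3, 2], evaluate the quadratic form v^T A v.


First compute Av:
(Av)_1 = 2*3 + -1*2 = 4
(Av)_2 = -1*3 + 4*2 = 5
Av = [4, 5]
Then v^T (Av) = 3*4 + 2*5
= 12 + 10 = 22

22


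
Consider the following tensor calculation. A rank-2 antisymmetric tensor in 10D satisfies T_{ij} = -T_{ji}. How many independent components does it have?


An antisymmetric rank-2 tensor satisfies A_{ij} = -A_{ji}, so diagonal entries are zero.
The independent components are the upper-triangular entries: C(n, 2) = n(n-1)/2.
n = 10
C(10, 2) = 10 * 9 / 2 = 90 / 2 = 45

45


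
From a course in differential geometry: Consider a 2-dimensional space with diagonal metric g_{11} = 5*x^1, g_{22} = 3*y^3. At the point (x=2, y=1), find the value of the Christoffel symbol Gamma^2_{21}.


For a diagonal metric, Gamma^k_{ij} = (1/2) g^{kk} (dg_{ik}/dx_j + dg_{jk}/dx_i - dg_{ij}/dx_k).
The metric is diagonal, so g_{ab} = 0 for a != b.
At the given point: g_{11} = 10, g_{22} = 3
g^{22} = 1/3
dg_{22}/dx_1 = dg_{22}/dx_1 = 0
dg_{12}/dx_2 = 0 (off-diagonal)
dg_{21}/dx_2 = 0 (off-diagonal)
Numerator = 0 + 0 - 0 = 0
Gamma^2_{21} = 0 / (2 * 3) = 0

0


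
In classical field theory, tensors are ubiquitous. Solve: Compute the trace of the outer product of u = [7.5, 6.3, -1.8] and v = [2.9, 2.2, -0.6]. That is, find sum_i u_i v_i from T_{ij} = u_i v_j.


The outer product gives T_{ij} = u_i v_j.
The trace (contraction) is Tr(T) = sum_i T_{ii} = sum_i u_i v_i.
Diagonal entries:
T_{11} = u_1 * v_1 = 7.5 * 2.9 = 21.75
T_{22} = u_2 * v_2 = 6.3 * 2.2 = 13.86
T_{33} = u_3 * v_3 = -1.8 * -0.6 = 1.08
Tr(T) = 21.75 + 13.86 + 1.08 = 36.69

36.69


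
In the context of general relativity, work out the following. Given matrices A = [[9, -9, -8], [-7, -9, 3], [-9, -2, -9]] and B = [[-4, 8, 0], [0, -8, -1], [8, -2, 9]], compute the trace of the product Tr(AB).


Tr(AB) = sum_i (AB)_{ii} where (AB)_{ii} = sum_k A_{ik} B_{ki}.
(AB)_{11} = 9*-4 + -9*0 + -8*8 = -100
(AB)_{22} = -7*8 + -9*-8 + 3*-2 = 10
(AB)_{33} = -9*0 + -2*-1 + -9*9 = -79
Tr(AB) = -100 + 10 + -79 = -169

-169


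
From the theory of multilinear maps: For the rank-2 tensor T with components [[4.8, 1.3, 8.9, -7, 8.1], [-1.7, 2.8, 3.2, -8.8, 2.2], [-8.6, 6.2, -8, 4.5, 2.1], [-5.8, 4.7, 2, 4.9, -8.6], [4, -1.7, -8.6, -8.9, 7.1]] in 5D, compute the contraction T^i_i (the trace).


The contraction (trace) of a rank-2 tensor is the sum of its diagonal elements.
Diagonal entries: A[1,1] = 4.8, A[2,2] = 2.8, A[3,3] = -8, A[4,4] = 4.9, A[5,5] = 7.1
Tr(A) = 4.8 + 2.8 + -8 + 4.9 + 7.1 = 11.6

11.6


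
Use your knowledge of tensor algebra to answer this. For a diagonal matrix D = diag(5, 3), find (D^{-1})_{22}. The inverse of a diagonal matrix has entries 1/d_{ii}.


For a diagonal matrix, the inverse has entries (D^{-1})_{ii} = 1/d_{ii}.
The diagonal entries are: d_{11} = 5, d_{22} = 3
We need (D^{-1})_{22} = 1/d_{22} = 1/3 = 1/3

1/3


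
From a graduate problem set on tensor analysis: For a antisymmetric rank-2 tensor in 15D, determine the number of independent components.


A antisymmetric rank-2 tensor in d dimensions has d(d-1)/2 independent components.
d = 15
d(d-1)/2 = 15 * 14 / 2 = 210 / 2 = 105

105


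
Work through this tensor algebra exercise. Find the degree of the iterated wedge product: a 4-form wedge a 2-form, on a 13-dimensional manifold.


The degree of a wedge product is the sum of the degrees of the individual forms.
Degrees: 4, 2
Total degree = 4 + 2 = 6

6


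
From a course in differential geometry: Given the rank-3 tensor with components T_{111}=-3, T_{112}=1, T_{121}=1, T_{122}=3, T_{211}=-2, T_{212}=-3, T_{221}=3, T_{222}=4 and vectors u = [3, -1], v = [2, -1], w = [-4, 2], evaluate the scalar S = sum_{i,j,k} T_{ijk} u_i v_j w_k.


S = sum over i,j,k of T_{ijk} u_i v_j w_k. Expanding all 8 terms:
T_{111}*u_1*v_1*w_1 = -3*3*2*-4 = 72  (running total: 72)
T_{112}*u_1*v_1*w_2 = 1*3*2*2 = 12  (running total: 84)
T_{121}*u_1*v_2*w_1 = 1*3*-1*-4 = 12  (running total: 96)
T_{122}*u_1*v_2*w_2 = 3*3*-1*2 = -18  (running total: 78)
T_{211}*u_2*v_1*w_1 = -2*-1*2*-4 = -16  (running total: 62)
T_{212}*u_2*v_1*w_2 = -3*-1*2*2 = 12  (running total: 74)
T_{221}*u_2*v_2*w_1 = 3*-1*-1*-4 = -12  (running total: 62)
T_{222}*u_2*v_2*w_2 = 4*-1*-1*2 = 8  (running total: 70)
S = 70

70


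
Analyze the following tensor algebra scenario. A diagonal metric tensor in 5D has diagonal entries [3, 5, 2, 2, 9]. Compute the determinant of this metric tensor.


For a diagonal metric, the determinant is the product of diagonal entries.
Diagonal entries: 3, 5, 2, 2, 9
det(g) = 3 * 5 * 2 * 2 * 9 = 540

540


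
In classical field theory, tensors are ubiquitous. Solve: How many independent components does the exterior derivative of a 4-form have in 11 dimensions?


The exterior derivative of a p-form is a (p+1)-form.
Its number of independent components is C(n, p+1).
n = 11, p+1 = 5
C(11, 5) = 462

462


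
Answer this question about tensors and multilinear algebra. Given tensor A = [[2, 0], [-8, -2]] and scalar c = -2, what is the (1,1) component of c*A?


Scalar multiplication: (cA)_{ij} = c * A_{ij}.
c = -2
A_{11} = 2
(cA)_{11} = -2 * 2 = -4

-4


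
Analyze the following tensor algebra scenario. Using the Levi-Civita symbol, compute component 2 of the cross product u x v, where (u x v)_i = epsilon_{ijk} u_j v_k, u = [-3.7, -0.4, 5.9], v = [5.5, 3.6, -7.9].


(u x v)_2 = sum_{j,k} epsilon_{2jk} u_j v_k. Only permutations of (1,2,3) contribute; the two non-zero terms are:
eps_{213} u_1 v_3 = -1 * -3.7 * -7.9 = -29.23
eps_{231} u_3 v_1 = 1 * 5.9 * 5.5 = 32.45
(u x v)_2 = 3.22

3.22


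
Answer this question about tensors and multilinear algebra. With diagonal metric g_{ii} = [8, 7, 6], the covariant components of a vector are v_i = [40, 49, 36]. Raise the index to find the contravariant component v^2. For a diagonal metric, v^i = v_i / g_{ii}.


To raise an index with a diagonal metric: v^i = v_i / g_{ii}.
For index 2: v_2 = 49, g_{22} = 7
v^2 = 49 / 7 = 7

7


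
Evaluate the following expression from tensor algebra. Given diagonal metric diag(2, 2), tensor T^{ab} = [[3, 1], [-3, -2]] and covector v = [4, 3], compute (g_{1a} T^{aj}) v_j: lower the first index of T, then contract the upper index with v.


Step 1: lower the first index. For a diagonal metric, g_{ia} T^{aj} = g_{ii} T^{ij} (no sum on i).
g_{11} = 2
S_1{}^1 = 2 * T^{11} = 2 * 3 = 6
S_1{}^2 = 2 * T^{12} = 2 * 1 = 2
Step 2: contract S_1{}^j with v_j.
S_1{}^1 * v_1 = 6 * 4 = 24
S_1{}^2 * v_2 = 2 * 3 = 6
Result = 24 + 6 = 30

30


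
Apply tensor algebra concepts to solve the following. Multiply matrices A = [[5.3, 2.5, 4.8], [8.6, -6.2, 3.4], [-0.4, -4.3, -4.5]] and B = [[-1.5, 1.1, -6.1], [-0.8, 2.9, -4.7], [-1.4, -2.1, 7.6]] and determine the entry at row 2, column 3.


(AB)_{ij} = sum_k A_{ik} B_{kj}.
For i=2, j=3:
A_{21} * B_{13} = 8.6 * -6.1 = -52.46
A_{22} * B_{23} = -6.2 * -4.7 = 29.14
A_{23} * B_{33} = 3.4 * 7.6 = 25.84
Sum = -52.46 + 29.14 + 25.84 = 2.52

2.52


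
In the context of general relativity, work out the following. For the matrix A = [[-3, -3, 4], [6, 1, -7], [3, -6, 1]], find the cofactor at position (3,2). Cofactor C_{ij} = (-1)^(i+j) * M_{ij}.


To find cofactor C_{32}, delete row 3 and column 2.
The resulting 2x2 submatrix is: [[-3, 4], [6, -7]]
Minor M_{32} = -3*-7 - 4*6
  = 21 - 24 = -3
Sign = (-1)^(3+2) = (-1)^5 = -1
Cofactor C_{32} = -1 * -3 = 3

3


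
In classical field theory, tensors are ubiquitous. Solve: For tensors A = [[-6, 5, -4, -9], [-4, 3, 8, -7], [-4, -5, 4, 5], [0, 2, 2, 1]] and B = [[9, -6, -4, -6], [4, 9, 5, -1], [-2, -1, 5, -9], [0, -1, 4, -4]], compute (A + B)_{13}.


Tensor addition is component-wise: (A + B)_{ij} = A_{ij} + B_{ij}.
A_{13} = -4
B_{13} = -4
(A + B)_{13} = -4 + -4 = -8

-8


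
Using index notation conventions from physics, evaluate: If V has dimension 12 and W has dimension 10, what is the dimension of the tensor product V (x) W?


The dimension of a tensor product is the product of dimensions.
dim(V) = 12, dim(W) = 10
dim(V (x) W) = 12 * 10 = 120

120


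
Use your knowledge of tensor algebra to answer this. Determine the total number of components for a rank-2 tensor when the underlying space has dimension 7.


The number of components of a rank-r tensor in d dimensions is d^r.
Here d = 7 and r = 2.
7^2 = 49

49


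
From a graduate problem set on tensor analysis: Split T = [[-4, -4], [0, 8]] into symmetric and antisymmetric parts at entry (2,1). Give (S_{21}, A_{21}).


T_{21} = 0
T_{12} = -4
S_{21} = (0 + -4)/2 = -4/2 = -2
A_{21} = (0 - -4)/2 = 4/2 = 2
Check: S + A = -2 + 2 = 0 = T_{21}.

(-2, 2)


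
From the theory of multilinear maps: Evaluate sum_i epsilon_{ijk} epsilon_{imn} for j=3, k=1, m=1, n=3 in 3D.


Using the identity: epsilon_{ijk} epsilon_{imn} = delta_{jm} delta_{kn} - delta_{jn} delta_{km}.
delta_{31} = 0
delta_{13} = 0
delta_{33} = 1
delta_{11} = 1
Result = 0 * 0 - 1 * 1 = 0 - 1 = -1

-1


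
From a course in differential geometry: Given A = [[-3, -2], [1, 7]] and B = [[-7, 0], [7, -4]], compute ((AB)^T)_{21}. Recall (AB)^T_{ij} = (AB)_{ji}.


(AB)^T_{ij} = (AB)_{ji} = sum_k A_{jk} B_{ki}.
For i=2, j=1 we need (AB)_{12}:
A_{11} * B_{12} = -3 * 0 = 0
A_{12} * B_{22} = -2 * -4 = 8
Sum = 0 + 8 = 8

8


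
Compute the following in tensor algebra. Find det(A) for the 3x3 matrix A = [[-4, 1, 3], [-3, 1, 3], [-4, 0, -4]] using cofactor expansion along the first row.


Expanding along the first row, det(A) = a11*M_11 - a12*M_12 + a13*M_13, where M_1j is the (1,j) minor.
Minor M_11 = 1*-4 - 3*0 = -4
Minor M_12 = -3*-4 - 3*-4 = 24
Minor M_13 = -3*0 - 1*-4 = 4
det = -4*(-4) - 1*(24) + 3*(4)
    = 16 - 24 + 12
    = 4

4


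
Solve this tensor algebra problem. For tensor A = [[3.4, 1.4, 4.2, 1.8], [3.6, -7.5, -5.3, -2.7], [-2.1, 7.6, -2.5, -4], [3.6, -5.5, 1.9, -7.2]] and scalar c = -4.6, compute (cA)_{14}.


Scalar multiplication: (cA)_{ij} = c * A_{ij}.
c = -4.6
A_{14} = 1.8
(cA)_{14} = -4.6 * 1.8 = -8.28

-8.28


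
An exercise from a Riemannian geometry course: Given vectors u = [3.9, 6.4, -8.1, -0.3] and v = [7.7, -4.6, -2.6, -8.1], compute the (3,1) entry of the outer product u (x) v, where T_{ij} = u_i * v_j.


The outer product entry T_{ij} = u_i * v_j.
We need i=3, j=1.
u_3 = -8.1, v_1 = 7.7
T_{3,1} = -8.1 * 7.7 = -62.37

-62.37


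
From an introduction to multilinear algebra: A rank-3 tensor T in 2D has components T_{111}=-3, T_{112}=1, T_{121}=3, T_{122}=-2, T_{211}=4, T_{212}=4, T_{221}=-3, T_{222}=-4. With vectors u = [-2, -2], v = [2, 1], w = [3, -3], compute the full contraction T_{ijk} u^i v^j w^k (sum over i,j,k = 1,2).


S = sum over i,j,k of T_{ijk} u_i v_j w_k. Expanding all 8 terms:
T_{111}*u_1*v_1*w_1 = -3*-2*2*3 = 36  (running total: 36)
T_{112}*u_1*v_1*w_2 = 1*-2*2*-3 = 12  (running total: 48)
T_{121}*u_1*v_2*w_1 = 3*-2*1*3 = -18  (running total: 30)
T_{122}*u_1*v_2*w_2 = -2*-2*1*-3 = -12  (running total: 18)
T_{211}*u_2*v_1*w_1 = 4*-2*2*3 = -48  (running total: -30)
T_{212}*u_2*v_1*w_2 = 4*-2*2*-3 = 48  (running total: 18)
T_{221}*u_2*v_2*w_1 = -3*-2*1*3 = 18  (running total: 36)
T_{222}*u_2*v_2*w_2 = -4*-2*1*-3 = -24  (running total: 12)
S = 12

12


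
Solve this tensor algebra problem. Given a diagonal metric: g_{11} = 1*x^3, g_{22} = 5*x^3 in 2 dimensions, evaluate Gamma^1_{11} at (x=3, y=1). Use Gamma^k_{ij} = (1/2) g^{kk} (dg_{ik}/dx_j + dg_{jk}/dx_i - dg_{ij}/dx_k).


For a diagonal metric, Gamma^k_{ij} = (1/2) g^{kk} (dg_{ik}/dx_j + dg_{jk}/dx_i - dg_{ij}/dx_k).
The metric is diagonal, so g_{ab} = 0 for a != b.
At the given point: g_{11} = 27, g_{22} = 135
g^{11} = 1/27
dg_{11}/dx_1 = dg_{11}/dx_1 = 27
dg_{11}/dx_1 = dg_{11}/dx_1 = 27
dg_{11}/dx_1 = dg_{11}/dx_1 = 27
Numerator = 27 + 27 - 27 = 27
Gamma^1_{11} = 27 / (2 * 27) = 1/2

1/2


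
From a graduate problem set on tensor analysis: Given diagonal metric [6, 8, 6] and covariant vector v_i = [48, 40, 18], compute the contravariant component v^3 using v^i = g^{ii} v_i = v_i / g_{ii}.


To raise an index with a diagonal metric: v^i = v_i / g_{ii}.
For index 3: v_3 = 18, g_{33} = 6
v^3 = 18 / 6 = 3

3


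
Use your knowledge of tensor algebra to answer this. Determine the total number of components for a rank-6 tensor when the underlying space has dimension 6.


The number of components of a rank-r tensor in d dimensions is d^r.
Here d = 6 and r = 6.
6^6 = 46656

46656


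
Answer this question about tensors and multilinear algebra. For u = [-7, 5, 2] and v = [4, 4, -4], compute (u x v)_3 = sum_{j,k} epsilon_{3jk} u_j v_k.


(u x v)_3 = sum_{j,k} epsilon_{3jk} u_j v_k. Only permutations of (1,2,3) contribute; the two non-zero terms are:
eps_{312} u_1 v_2 = 1 * -7 * 4 = -28
eps_{321} u_2 v_1 = -1 * 5 * 4 = -20
(u x v)_3 = -48

-48


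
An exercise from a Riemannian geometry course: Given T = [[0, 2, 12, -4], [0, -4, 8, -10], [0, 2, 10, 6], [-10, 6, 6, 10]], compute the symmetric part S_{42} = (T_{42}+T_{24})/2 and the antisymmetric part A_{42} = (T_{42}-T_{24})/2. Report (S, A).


T_{42} = 6
T_{24} = -10
S_{42} = (6 + -10)/2 = -4/2 = -2
A_{42} = (6 - -10)/2 = 16/2 = 8
Check: S + A = -2 + 8 = 6 = T_{42}.

(-2, 8)


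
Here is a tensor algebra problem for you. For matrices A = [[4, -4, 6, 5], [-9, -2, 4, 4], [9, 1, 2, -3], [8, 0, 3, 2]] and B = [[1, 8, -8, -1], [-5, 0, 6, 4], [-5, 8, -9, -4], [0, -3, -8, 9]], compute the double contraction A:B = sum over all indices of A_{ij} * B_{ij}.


A:B = sum over all i,j of A_{ij} * B_{ij}.
Row 1: 4*1=4, -4*8=-32, 6*-8=-48, 5*-1=-5 => row sum = -81
Row 2: -9*-5=45, -2*0=0, 4*6=24, 4*4=16 => row sum = 85
Row 3: 9*-5=-45, 1*8=8, 2*-9=-18, -3*-4=12 => row sum = -43
Row 4: 8*0=0, 0*-3=0, 3*-8=-24, 2*9=18 => row sum = -6
Total = -81 + 85 + -43 + -6 = -45

-45


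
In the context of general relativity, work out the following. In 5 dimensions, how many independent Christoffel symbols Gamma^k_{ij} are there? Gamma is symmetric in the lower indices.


Christoffel symbols Gamma^k_{ij} are symmetric in i,j, so there are d * d(d+1)/2 independent symbols.
d = 5
d(d+1)/2 = 5 * 6 / 2 = 15
Total = 5 * 15 = 75

75


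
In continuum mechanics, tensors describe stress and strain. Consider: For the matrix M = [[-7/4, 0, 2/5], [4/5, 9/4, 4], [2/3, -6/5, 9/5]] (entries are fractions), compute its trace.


The trace is the sum of diagonal entries.
Diagonal: M[1,1] = -7/4, M[2,2] = 9/4, M[3,3] = 9/5
Tr(M) = -7/4 + 9/4 + 9/5
Computing step by step:
After adding M[1,1]: -7/4
After adding M[2,2]: 1/2
After adding M[3,3]: 23/10
Tr(M) = 23/10

23/10


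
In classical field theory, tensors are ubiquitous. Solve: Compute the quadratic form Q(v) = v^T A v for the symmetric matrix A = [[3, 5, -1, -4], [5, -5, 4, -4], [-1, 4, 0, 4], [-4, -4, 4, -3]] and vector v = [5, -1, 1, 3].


First compute Av:
(Av)_1 = 3*5 + 5*-1 + -1*1 + -4*3 = -3
(Av)_2 = 5*5 + -5*-1 + 4*1 + -4*3 = 22
(Av)_3 = -1*5 + 4*-1 + 0*1 + 4*3 = 3
(Av)_4 = -4*5 + -4*-1 + 4*1 + -3*3 = -21
Av = [-3, 22, 3, -21]
Then v^T (Av) = 5*-3 + -1*22 + 1*3 + 3*-21
= -15 + -22 + 3 + -63 = -97

-97


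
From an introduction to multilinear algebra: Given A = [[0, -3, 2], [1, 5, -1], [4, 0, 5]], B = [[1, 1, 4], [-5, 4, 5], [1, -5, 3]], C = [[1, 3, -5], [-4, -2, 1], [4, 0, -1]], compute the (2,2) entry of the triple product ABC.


(ABC)_{22} = sum_m (AB)_{2m} C_{m2}. First compute row 2 of AB.
(AB)_{21} = 1*1 + 5*-5 + -1*1 = -25
(AB)_{22} = 1*1 + 5*4 + -1*-5 = 26
(AB)_{23} = 1*4 + 5*5 + -1*3 = 26
Now contract with column 2 of C:
(AB)_{21} * C_{12} = -25 * 3 = -75
(AB)_{22} * C_{22} = 26 * -2 = -52
(AB)_{23} * C_{32} = 26 * 0 = 0
(ABC)_{22} = -75 + -52 + 0 = -127

-127


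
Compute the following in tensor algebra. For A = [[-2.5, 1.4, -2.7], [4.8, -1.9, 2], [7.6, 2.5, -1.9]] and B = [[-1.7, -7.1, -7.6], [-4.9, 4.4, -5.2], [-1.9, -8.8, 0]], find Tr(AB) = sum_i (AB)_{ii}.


Tr(AB) = sum_i (AB)_{ii} where (AB)_{ii} = sum_k A_{ik} B_{ki}.
(AB)_{11} = -2.5*-1.7 + 1.4*-4.9 + -2.7*-1.9 = 2.52
(AB)_{22} = 4.8*-7.1 + -1.9*4.4 + 2*-8.8 = -60.04
(AB)_{33} = 7.6*-7.6 + 2.5*-5.2 + -1.9*0 = -70.76
Tr(AB) = 2.52 + -60.04 + -70.76 = -128.28

-128.28


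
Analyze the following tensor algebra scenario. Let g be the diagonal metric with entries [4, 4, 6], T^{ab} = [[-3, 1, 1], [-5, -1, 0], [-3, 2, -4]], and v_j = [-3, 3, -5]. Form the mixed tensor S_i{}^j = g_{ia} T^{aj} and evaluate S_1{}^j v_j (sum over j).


Step 1: lower the first index. For a diagonal metric, g_{ia} T^{aj} = g_{ii} T^{ij} (no sum on i).
g_{11} = 4
S_1{}^1 = 4 * T^{11} = 4 * -3 = -12
S_1{}^2 = 4 * T^{12} = 4 * 1 = 4
S_1{}^3 = 4 * T^{13} = 4 * 1 = 4
Step 2: contract S_1{}^j with v_j.
S_1{}^1 * v_1 = -12 * -3 = 36
S_1{}^2 * v_2 = 4 * 3 = 12
S_1{}^3 * v_3 = 4 * -5 = -20
Result = 36 + 12 + -20 = 28

28


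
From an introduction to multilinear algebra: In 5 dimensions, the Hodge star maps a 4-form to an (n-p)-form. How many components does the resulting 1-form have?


The Hodge dual of a p-form on an n-dimensional manifold is an (n-p)-form.
n = 5, p = 4, so dual degree = 5 - 4 = 1
The number of components is C(n, n-p) = C(5, 1) = 5

5


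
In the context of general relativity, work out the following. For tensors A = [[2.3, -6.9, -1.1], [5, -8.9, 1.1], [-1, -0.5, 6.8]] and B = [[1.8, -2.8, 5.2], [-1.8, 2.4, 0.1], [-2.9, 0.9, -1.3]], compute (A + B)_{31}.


Tensor addition is component-wise: (A + B)_{ij} = A_{ij} + B_{ij}.
A_{31} = -1
B_{31} = -2.9
(A + B)_{31} = -1 + -2.9 = -3.9

-3.9


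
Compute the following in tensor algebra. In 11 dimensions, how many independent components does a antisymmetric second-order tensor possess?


A antisymmetric rank-2 tensor in d dimensions has d(d-1)/2 independent components.
d = 11
d(d-1)/2 = 11 * 10 / 2 = 110 / 2 = 55

55


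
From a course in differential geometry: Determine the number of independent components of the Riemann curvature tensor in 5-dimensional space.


The Riemann tensor in d dimensions has d^2(d^2 - 1)/12 independent components.
d = 5, so d^2 = 25
d^2 - 1 = 24
d^2(d^2 - 1) = 25 * 24 = 600
Divide by 12: 600 / 12 = 50

50


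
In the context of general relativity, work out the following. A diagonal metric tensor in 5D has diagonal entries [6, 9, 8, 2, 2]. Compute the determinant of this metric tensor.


For a diagonal metric, the determinant is the product of diagonal entries.
Diagonal entries: 6, 9, 8, 2, 2
det(g) = 6 * 9 * 8 * 2 * 2 = 1728

1728


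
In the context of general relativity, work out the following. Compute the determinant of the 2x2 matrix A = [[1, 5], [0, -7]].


For a 2x2 matrix [[a, b], [c, d]], det = a*d - b*c.
a = 1, b = 5, c = 0, d = -7
a*d = 1 * -7 = -7
b*c = 5 * 0 = 0
det = -7 - 0 = -7

-7


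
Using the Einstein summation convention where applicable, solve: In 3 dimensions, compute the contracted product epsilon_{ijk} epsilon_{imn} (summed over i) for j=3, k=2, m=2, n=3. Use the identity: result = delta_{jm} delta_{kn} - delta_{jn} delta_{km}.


Using the identity: epsilon_{ijk} epsilon_{imn} = delta_{jm} delta_{kn} - delta_{jn} delta_{km}.
delta_{32} = 0
delta_{23} = 0
delta_{33} = 1
delta_{22} = 1
Result = 0 * 0 - 1 * 1 = 0 - 1 = -1

-1


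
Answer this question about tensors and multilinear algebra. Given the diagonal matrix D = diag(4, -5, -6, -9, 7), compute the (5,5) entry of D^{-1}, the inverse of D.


For a diagonal matrix, the inverse has entries (D^{-1})_{ii} = 1/d_{ii}.
The diagonal entries are: d_{11} = 4, d_{22} = -5, d_{33} = -6, d_{44} = -9, d_{55} = 7
We need (D^{-1})_{55} = 1/d_{55} = 1/7 = 1/7

1/7


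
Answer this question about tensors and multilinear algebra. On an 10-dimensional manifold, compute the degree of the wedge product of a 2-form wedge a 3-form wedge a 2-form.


The degree of a wedge product is the sum of the degrees of the individual forms.
Degrees: 2, 3, 2
Total degree = 2 + 3 + 2 = 7

7


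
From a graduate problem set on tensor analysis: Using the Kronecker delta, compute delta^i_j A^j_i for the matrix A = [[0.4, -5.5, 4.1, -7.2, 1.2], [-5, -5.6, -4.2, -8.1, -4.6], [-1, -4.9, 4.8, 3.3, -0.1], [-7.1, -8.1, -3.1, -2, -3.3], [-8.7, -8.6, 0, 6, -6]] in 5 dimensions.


The contraction (trace) of a rank-2 tensor is the sum of its diagonal elements.
Diagonal entries: A[1,1] = 0.4, A[2,2] = -5.6, A[3,3] = 4.8, A[4,4] = -2, A[5,5] = -6
Tr(A) = 0.4 + -5.6 + 4.8 + -2 + -6 = -8.4

-8.4


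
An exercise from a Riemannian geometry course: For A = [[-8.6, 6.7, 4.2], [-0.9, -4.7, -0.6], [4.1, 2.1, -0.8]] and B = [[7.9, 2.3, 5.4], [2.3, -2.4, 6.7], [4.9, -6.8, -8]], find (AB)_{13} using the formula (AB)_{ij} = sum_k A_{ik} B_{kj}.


(AB)_{ij} = sum_k A_{ik} B_{kj}.
For i=1, j=3:
A_{11} * B_{13} = -8.6 * 5.4 = -46.44
A_{12} * B_{23} = 6.7 * 6.7 = 44.89
A_{13} * B_{33} = 4.2 * -8 = -33.6
Sum = -46.44 + 44.89 + -33.6 = -35.15

-35.15


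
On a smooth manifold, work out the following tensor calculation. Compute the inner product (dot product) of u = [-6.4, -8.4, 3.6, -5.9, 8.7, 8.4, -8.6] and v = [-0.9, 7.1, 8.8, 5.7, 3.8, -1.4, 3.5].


The inner product u . v = sum of u_i * v_i.
Term-by-term: -6.4 * -0.9, -8.4 * 7.1, 3.6 * 8.8, -5.9 * 5.7, 8.7 * 3.8, 8.4 * -1.4, -8.6 * 3.5
Products: 5.76, -59.64, 31.68, -33.63, 33.06, -11.76, -30.1
Sum = 5.76 + -59.64 + 31.68 + -33.63 + 33.06 + -11.76 + -30.1 = -64.63

-64.63


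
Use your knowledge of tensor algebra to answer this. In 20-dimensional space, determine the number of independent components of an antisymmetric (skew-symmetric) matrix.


An antisymmetric rank-2 tensor satisfies A_{ij} = -A_{ji}, so diagonal entries are zero.
The independent components are the upper-triangular entries: C(n, 2) = n(n-1)/2.
n = 20
C(20, 2) = 20 * 19 / 2 = 380 / 2 = 190

190


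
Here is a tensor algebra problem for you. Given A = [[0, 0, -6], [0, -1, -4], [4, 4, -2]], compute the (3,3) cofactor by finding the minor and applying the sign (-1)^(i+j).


To find cofactor C_{33}, delete row 3 and column 3.
The resulting 2x2 submatrix is: [[0, 0], [0, -1]]
Minor M_{33} = 0*-1 - 0*0
  = 0 - 0 = 0
Sign = (-1)^(3+3) = (-1)^6 = 1
Cofactor C_{33} = 1 * 0 = 0

0


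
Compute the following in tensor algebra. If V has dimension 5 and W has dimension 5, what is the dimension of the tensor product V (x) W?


The dimension of a tensor product is the product of dimensions.
dim(V) = 5, dim(W) = 5
dim(V (x) W) = 5 * 5 = 25

25


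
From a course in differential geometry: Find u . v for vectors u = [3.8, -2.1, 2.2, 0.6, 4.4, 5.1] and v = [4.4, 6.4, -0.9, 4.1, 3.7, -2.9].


The inner product u . v = sum of u_i * v_i.
Term-by-term: 3.8 * 4.4, -2.1 * 6.4, 2.2 * -0.9, 0.6 * 4.1, 4.4 * 3.7, 5.1 * -2.9
Products: 16.72, -13.44, -1.98, 2.46, 16.28, -14.79
Sum = 16.72 + -13.44 + -1.98 + 2.46 + 16.28 + -14.79 = 5.25

5.25


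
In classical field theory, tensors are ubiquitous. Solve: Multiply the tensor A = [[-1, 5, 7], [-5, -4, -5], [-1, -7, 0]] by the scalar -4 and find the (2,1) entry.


Scalar multiplication: (cA)_{ij} = c * A_{ij}.
c = -4
A_{21} = -5
(cA)_{21} = -4 * -5 = 20

20


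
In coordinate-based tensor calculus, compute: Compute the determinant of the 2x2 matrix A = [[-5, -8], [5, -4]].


For a 2x2 matrix [[a, b], [c, d]], det = a*d - b*c.
a = -5, b = -8, c = 5, d = -4
a*d = -5 * -4 = 20
b*c = -8 * 5 = -40
det = 20 - -40 = 60

60


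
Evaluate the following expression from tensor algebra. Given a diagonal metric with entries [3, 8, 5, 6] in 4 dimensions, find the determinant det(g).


For a diagonal metric, the determinant is the product of diagonal entries.
Diagonal entries: 3, 8, 5, 6
det(g) = 3 * 8 * 5 * 6 = 720

720


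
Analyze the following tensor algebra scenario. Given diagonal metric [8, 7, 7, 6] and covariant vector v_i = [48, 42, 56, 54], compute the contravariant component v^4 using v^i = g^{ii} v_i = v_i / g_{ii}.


To raise an index with a diagonal metric: v^i = v_i / g_{ii}.
For index 4: v_4 = 54, g_{44} = 6
v^4 = 54 / 6 = 9

9


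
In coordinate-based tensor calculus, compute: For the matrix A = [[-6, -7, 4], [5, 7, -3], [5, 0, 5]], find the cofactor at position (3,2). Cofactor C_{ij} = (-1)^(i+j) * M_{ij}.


To find cofactor C_{32}, delete row 3 and column 2.
The resulting 2x2 submatrix is: [[-6, 4], [5, -3]]
Minor M_{32} = -6*-3 - 4*5
  = 18 - 20 = -2
Sign = (-1)^(3+2) = (-1)^5 = -1
Cofactor C_{32} = -1 * -2 = 2

2


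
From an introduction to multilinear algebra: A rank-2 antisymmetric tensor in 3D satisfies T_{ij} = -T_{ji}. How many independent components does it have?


An antisymmetric rank-2 tensor satisfies A_{ij} = -A_{ji}, so diagonal entries are zero.
The independent components are the upper-triangular entries: C(n, 2) = n(n-1)/2.
n = 3
C(3, 2) = 3 * 2 / 2 = 6 / 2 = 3

3
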